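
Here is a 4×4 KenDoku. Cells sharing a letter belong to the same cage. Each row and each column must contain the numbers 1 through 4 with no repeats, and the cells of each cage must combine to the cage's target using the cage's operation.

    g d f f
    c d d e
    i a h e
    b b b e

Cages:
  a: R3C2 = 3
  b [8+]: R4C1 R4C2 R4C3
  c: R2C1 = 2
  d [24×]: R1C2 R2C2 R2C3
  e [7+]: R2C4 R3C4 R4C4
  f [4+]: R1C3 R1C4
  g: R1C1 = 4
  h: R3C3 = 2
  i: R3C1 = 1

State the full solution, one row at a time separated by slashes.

4 2 1 3 / 2 4 3 1 / 1 3 2 4 / 3 1 4 2

Cage g is a single given cell, which forces R1C1 = 4.
Cage c is given; hence R2C1 = 2.
Cage i is a single given cell, so R3C1 = 1.
A is a freebie, so R3C2 = 3.
H is a freebie, so R3C3 = 2.
2 is placed in row 3, leaving R3C4 = 4.
Column 1 already has 1; hence R4C1 = 3.
Column 2 already has 3, so R1C2 = 2.
Column 2 already has 3, leaving R2C2 = 4.
Cage d has product 24, which forces R2C3 = 3.
Column 4 now contains 4, which forces R2C4 = 1.
Column 2 already has 4, so R4C2 = 1.
Row 4 now contains 1, leaving R4C3 = 4.
Cage e needs sum 7, which forces R4C4 = 2.
Column 3 already has 3, which forces R1C3 = 1.
Column 4 already has 1, which forces R1C4 = 3.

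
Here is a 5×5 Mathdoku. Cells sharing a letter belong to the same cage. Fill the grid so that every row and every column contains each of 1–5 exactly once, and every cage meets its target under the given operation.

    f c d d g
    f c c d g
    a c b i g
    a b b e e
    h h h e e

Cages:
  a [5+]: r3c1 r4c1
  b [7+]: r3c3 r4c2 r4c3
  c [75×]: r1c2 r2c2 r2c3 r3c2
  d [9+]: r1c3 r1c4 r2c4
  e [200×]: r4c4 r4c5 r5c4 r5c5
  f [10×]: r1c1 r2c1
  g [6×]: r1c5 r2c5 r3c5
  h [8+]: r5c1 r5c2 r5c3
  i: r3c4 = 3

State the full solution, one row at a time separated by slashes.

5 3 4 1 2 / 2 1 5 4 3 / 4 5 2 3 1 / 1 2 3 5 4 / 3 4 1 2 5

Cage c has product 75, leaving r2c3 = 5.
I is a freebie; hence r3c4 = 3.
The two cells of cage f must have product 10, which forces r1c1 = 5.
5 is placed in row 2; hence r2c1 = 2.
Cage d has sum 9, leaving r2c4 = 4.
Cage c needs product 75, so r3c2 = 5.
In row 1, 4 can only go at r1c3, so r1c3 = 4.
The 3 cells of cage d must have sum 9; hence r1c4 = 1.
1 is placed in row 1; hence r1c2 = 3.
Row 1 now contains 3; hence r1c5 = 2.
Cage c has product 75, so r2c2 = 1.
Row 2 already has 1; hence r2c5 = 3.
Column 5 already has 2, which forces r3c5 = 1.
Column 2 already has 1, which forces r5c2 = 4.
Row 5 now contains 4, which forces r5c5 = 5.
Row 3 already has 1, leaving r3c1 = 4.
Row 3 already has 1, so r3c3 = 2.
The two cells of cage a must have sum 5, which forces r4c1 = 1.
Column 2 already has 4, so r4c2 = 2.
The 3 cells of cage b must have sum 7; hence r4c3 = 3.
The 4 cells of cage e must have product 200, leaving r4c4 = 5.
Column 5 already has 5, leaving r4c5 = 4.
Column 1 already has 1, leaving r5c1 = 3.
Column 3 already has 3, so r5c3 = 1.
Row 5 already has 5, so r5c4 = 2.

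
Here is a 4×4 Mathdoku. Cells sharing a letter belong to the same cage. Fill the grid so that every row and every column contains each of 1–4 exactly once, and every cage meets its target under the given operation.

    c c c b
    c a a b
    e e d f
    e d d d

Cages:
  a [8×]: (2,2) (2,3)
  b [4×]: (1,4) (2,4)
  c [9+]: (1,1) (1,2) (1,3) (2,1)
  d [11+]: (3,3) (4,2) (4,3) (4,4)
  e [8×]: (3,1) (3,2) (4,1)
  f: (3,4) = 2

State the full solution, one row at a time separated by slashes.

1 3 2 4 / 3 2 4 1 / 4 1 3 2 / 2 4 1 3

Cage f is given, leaving (3,4) = 2.
Cage e has product 8, which forces (4,1) = 2.
Cage d needs sum 11, so (3,3) = 3.
In row 1, 2 can only go at (1,3), so (1,3) = 2.
The 4 cells of cage c must have sum 9; hence (1,1) = 1.
Cage c has sum 9, so (1,2) = 3.
1 is placed in row 1, which forces (1,4) = 4.
The 4 cells of cage c must have sum 9, leaving (2,1) = 3.
The two cells of cage a must have product 8, leaving (2,2) = 2.
2 is placed in column 3; hence (2,3) = 4.
Column 4 already has 4, which forces (2,4) = 1.
Column 1 already has 1, leaving (3,1) = 4.
4 is placed in row 3, leaving (3,2) = 1.
Column 2 now contains 1, leaving (4,2) = 4.
Column 3 already has 4, leaving (4,3) = 1.
Column 4 now contains 1, leaving (4,4) = 3.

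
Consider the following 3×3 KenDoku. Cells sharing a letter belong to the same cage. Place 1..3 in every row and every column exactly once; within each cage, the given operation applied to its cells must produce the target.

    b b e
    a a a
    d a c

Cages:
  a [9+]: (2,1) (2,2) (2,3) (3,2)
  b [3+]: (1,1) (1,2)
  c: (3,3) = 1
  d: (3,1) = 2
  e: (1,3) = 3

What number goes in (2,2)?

Cage e is given; hence (1,3) = 3.
Cage d is a single given cell, leaving (3,1) = 2.
Cage a has sum 9, which forces (3,2) = 3.
C is a freebie; hence (3,3) = 1.
2 is placed in column 1, which forces (1,1) = 1.
Cage b's pair has sum 3, so (1,2) = 2.
Cage a needs sum 9; hence (2,1) = 3.
Cage a needs sum 9, which forces (2,2) = 1.
Column 3 now contains 1, which forces (2,3) = 2.
The full grid is 1 2 3 / 3 1 2 / 2 3 1.

1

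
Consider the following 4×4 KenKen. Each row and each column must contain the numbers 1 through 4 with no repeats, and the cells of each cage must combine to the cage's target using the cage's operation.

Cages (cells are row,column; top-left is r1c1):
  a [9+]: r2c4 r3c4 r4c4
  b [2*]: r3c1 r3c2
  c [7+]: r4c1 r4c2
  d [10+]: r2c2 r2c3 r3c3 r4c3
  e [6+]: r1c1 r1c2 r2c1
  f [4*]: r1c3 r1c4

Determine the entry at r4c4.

The only place for 1 in row 4 is r4c3.
Column 3 already has 1, so r1c3 = 4.
Cage f needs two cells with product 4; hence r1c4 = 1.
Cage e needs sum 6, so r2c1 = 1.
The 4 cells of cage d must have sum 10, which forces r2c2 = 4.
1 is placed in column 1, so r3c1 = 2.
Row 3 already has 2, which forces r3c2 = 1.
Row 3 already has 2, which forces r3c3 = 3.
Row 3 already has 3; hence r3c4 = 4.
4 is placed in column 2, leaving r4c2 = 3.
Row 4 already has 3, which forces r4c4 = 2.
2 is placed in column 1, leaving r1c1 = 3.
3 is placed in column 2, which forces r1c2 = 2.
3 is placed in column 3, which forces r2c3 = 2.
Column 4 already has 2, so r2c4 = 3.
Row 4 already has 3, so r4c1 = 4.
The full grid is 3 2 4 1 / 1 4 2 3 / 2 1 3 4 / 4 3 1 2.

2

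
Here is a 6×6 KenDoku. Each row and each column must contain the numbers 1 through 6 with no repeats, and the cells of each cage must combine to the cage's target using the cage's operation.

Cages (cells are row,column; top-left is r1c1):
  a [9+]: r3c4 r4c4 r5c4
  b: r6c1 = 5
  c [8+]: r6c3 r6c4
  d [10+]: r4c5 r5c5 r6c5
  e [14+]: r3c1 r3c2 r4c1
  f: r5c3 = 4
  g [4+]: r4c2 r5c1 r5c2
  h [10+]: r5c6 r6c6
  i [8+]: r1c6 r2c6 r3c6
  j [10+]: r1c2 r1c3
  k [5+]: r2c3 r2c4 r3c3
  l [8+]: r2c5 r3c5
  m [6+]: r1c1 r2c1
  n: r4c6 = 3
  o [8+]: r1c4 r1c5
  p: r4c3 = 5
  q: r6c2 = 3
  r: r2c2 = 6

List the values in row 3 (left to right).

Cage r is given, leaving r2c2 = 6.
Cage g needs sum 4, leaving r4c2 = 1.
Cage p is given, leaving r4c3 = 5.
Cage n is a single given cell, leaving r4c6 = 3.
The 3 cells of cage g must have sum 4; hence r5c1 = 1.
The 3 cells of cage g must have sum 4, so r5c2 = 2.
Cage f is a single given cell, which forces r5c3 = 4.
Row 5 already has 4; hence r5c6 = 6.
B is a freebie; hence r6c1 = 5.
Q is a freebie, which forces r6c2 = 3.
Column 6 now contains 6, so r6c6 = 4.
6 is placed in column 2, which forces r1c2 = 4.
4 is placed in column 3; hence r1c3 = 6.
4 is placed in column 2, leaving r3c2 = 5.
The 3 cells of cage a must have sum 9; hence r5c4 = 3.
3 is placed in row 5, so r5c5 = 5.
Column 3 now contains 6, leaving r6c3 = 2.
Row 6 now contains 2, so r6c4 = 6.
Cage d has sum 10, which forces r6c5 = 1.
4 is placed in row 1, so r1c1 = 2.
Cage o's pair has sum 8, which forces r1c4 = 5.
Cage o's pair has sum 8; hence r1c5 = 3.
Row 1 now contains 5; hence r1c6 = 1.
The two cells of cage m must have sum 6; hence r2c1 = 4.
Cage k has sum 5, so r2c3 = 3.
Cage k has sum 5, leaving r2c4 = 1.
The two cells of cage l must have sum 8, which forces r2c5 = 2.
2 is placed in row 2; hence r2c6 = 5.
The 3 cells of cage e must have sum 14, so r3c1 = 3.
Column 3 now contains 2; hence r3c3 = 1.
Cage l needs two cells with sum 8, which forces r3c5 = 6.
Column 6 already has 1, so r3c6 = 2.
The 3 cells of cage e must have sum 14, leaving r4c1 = 6.
Cage d has sum 10, so r4c5 = 4.
2 is placed in row 3, so r3c4 = 4.
4 is placed in row 4, so r4c4 = 2.
Filled in: 2 4 6 5 3 1 / 4 6 3 1 2 5 / 3 5 1 4 6 2 / 6 1 5 2 4 3 / 1 2 4 3 5 6 / 5 3 2 6 1 4.

3 5 1 4 6 2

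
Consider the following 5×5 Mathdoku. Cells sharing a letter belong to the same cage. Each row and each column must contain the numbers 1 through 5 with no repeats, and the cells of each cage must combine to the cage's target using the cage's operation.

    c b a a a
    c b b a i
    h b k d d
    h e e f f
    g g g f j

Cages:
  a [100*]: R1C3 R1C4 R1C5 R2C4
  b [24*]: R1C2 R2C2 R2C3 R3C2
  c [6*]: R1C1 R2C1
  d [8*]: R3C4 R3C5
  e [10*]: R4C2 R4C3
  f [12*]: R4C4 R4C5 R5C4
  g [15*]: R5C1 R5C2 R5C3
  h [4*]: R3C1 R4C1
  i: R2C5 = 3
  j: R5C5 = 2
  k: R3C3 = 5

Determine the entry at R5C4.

Cage a has product 100, which forces R2C4 = 5.
Cage i is given, so R2C5 = 3.
Cage k is given, so R3C3 = 5.
Column 3 now contains 5, so R4C3 = 2.
Cage j is given; hence R5C5 = 2.
Cage c's pair has product 6; hence R1C1 = 3.
The 4 cells of cage a must have product 100, so R1C5 = 5.
Row 2 already has 3, so R2C1 = 2.
Cage d's pair has product 8, which forces R3C4 = 2.
2 is placed in column 5, so R3C5 = 4.
Row 4 already has 2, so R4C2 = 5.
Column 5 now contains 4, so R4C5 = 1.
Cage b needs product 24; hence R1C2 = 2.
Row 3 already has 4, which forces R3C1 = 1.
Cage b needs product 24, leaving R3C2 = 3.
1 is placed in row 4, leaving R4C1 = 4.
4 is placed in row 4; hence R4C4 = 3.
The 3 cells of cage g must have product 15, which forces R5C1 = 5.
Column 2 now contains 3, so R5C2 = 1.
1 is placed in row 5; hence R5C3 = 3.
3 is placed in column 4, leaving R5C4 = 4.
Cage a needs product 100, so R1C3 = 4.
Column 4 already has 4, which forces R1C4 = 1.
Column 2 now contains 1, leaving R2C2 = 4.
The 4 cells of cage b must have product 24, which forces R2C3 = 1.
Completed grid: 3 2 4 1 5 / 2 4 1 5 3 / 1 3 5 2 4 / 4 5 2 3 1 / 5 1 3 4 2.

4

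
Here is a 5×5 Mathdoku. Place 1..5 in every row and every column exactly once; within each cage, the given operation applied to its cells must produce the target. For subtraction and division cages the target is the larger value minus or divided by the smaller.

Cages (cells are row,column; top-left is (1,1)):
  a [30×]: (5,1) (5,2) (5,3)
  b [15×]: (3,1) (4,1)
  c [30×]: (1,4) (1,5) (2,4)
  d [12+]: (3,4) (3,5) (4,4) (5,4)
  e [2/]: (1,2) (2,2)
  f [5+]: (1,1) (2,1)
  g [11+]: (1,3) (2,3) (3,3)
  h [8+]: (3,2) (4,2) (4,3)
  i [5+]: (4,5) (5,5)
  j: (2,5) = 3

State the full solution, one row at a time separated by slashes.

J is a freebie, so (2,5) = 3.
Cage c has product 30, which forces (1,4) = 3.
The only place for 2 in column 1 is (5,1).
In column 3, 1 can only go at (4,3), so (4,3) = 1.
Row 4 already has 1, so (4,5) = 4.
Cage i needs two cells with sum 5; hence (5,5) = 1.
Cage d has sum 12; hence (3,4) = 1.
Cage d has sum 12, so (5,4) = 4.
The only place for 3 in row 3 is (3,1).
3 is placed in column 1, which forces (4,1) = 5.
Row 4 already has 5, so (4,4) = 2.
Cage c needs product 30; hence (1,5) = 2.
Column 4 already has 2, which forces (2,4) = 5.
The 3 cells of cage h must have sum 8, which forces (3,2) = 4.
The 4 cells of cage d must have sum 12; hence (3,5) = 5.
Row 4 now contains 2, so (4,2) = 3.
Column 2 now contains 3, leaving (5,2) = 5.
Row 5 now contains 5, leaving (5,3) = 3.
Column 2 already has 4, which forces (1,2) = 1.
Cage g has sum 11, leaving (1,3) = 5.
The two cells of cage e must have quotient 2, so (2,2) = 2.
The 3 cells of cage g must have sum 11, which forces (2,3) = 4.
Row 3 already has 5, leaving (3,3) = 2.
Row 1 already has 1, leaving (1,1) = 4.
Row 2 now contains 4, so (2,1) = 1.

4 1 5 3 2 / 1 2 4 5 3 / 3 4 2 1 5 / 5 3 1 2 4 / 2 5 3 4 1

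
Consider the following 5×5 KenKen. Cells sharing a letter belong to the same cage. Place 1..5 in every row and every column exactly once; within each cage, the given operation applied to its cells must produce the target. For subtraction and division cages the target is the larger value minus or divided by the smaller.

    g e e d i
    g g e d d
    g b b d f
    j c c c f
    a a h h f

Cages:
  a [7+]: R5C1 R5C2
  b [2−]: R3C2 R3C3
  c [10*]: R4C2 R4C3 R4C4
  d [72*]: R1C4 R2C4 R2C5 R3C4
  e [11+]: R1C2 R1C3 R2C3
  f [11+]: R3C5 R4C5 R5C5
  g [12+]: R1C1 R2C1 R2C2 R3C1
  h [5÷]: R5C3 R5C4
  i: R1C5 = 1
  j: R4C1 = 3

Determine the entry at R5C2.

Cage i is a single given cell, which forces R1C5 = 1.
Cage d needs product 72; hence R2C5 = 3.
Cage j is a single given cell, so R4C1 = 3.
Row 4 needs a 4, and only R4C5 is open for it.
Row 5 needs a 3, and only R5C2 is open for it.
The two cells of cage a must have sum 7, which forces R5C1 = 4.
The 4 cells of cage g must have sum 12; hence R2C2 = 4.
Row 2 already has 4; hence R2C4 = 2.
Cage e needs sum 11, leaving R1C2 = 2.
Cage e has sum 11, so R1C3 = 4.
Row 1 already has 4, so R1C4 = 3.
Row 2 now contains 2; hence R2C3 = 5.
Column 3 now contains 4, so R3C3 = 3.
3 is placed in column 4; hence R3C4 = 4.
5 is placed in column 3, which forces R5C3 = 1.
Row 5 already has 1, leaving R5C4 = 5.
Row 5 now contains 5, leaving R5C5 = 2.
Row 1 already has 2, leaving R1C1 = 5.
5 is placed in row 2, so R2C1 = 1.
Cage g needs sum 12, so R3C1 = 2.
Column 5 already has 2, so R3C5 = 5.
Cage c has product 10, so R4C2 = 5.
Column 3 now contains 1, which forces R4C3 = 2.
Column 4 now contains 5, leaving R4C4 = 1.
5 is placed in row 3, which forces R3C2 = 1.
Filled in: 5 2 4 3 1 / 1 4 5 2 3 / 2 1 3 4 5 / 3 5 2 1 4 / 4 3 1 5 2.

3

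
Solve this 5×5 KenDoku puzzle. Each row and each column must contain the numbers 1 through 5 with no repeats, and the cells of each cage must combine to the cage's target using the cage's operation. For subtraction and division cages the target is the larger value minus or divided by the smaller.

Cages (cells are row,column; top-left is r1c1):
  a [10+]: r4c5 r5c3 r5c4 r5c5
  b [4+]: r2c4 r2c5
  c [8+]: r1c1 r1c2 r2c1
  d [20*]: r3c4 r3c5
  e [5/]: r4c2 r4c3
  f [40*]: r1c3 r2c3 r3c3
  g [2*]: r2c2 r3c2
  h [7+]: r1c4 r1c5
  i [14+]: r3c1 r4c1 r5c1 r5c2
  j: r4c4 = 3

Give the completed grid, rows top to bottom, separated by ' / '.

Cage j is given, leaving r4c4 = 3.
Column 4 now contains 3, so r2c4 = 1.
Cage b needs two cells with sum 4, which forces r2c5 = 3.
Row 2 now contains 1; hence r2c2 = 2.
The two cells of cage g must have product 2, so r3c2 = 1.
1 is placed in column 2; hence r4c2 = 5.
Row 4 now contains 5, leaving r4c3 = 1.
The 3 cells of cage c must have sum 8; hence r1c1 = 1.
5 is placed in column 2, which forces r1c2 = 3.
Cage c has sum 8, which forces r2c1 = 4.
Row 2 already has 4, so r2c3 = 5.
Column 1 already has 4; hence r4c1 = 2.
Row 4 already has 2, which forces r4c5 = 4.
Column 2 already has 3, so r5c2 = 4.
The 4 cells of cage a must have sum 10, leaving r5c5 = 1.
Cage d's pair has product 20, leaving r3c4 = 4.
Column 5 now contains 4, leaving r3c5 = 5.
Cage a has sum 10; hence r5c3 = 3.
The 4 cells of cage a must have sum 10, which forces r5c4 = 2.
Cage f has product 40, leaving r1c3 = 4.
Column 4 now contains 2, leaving r1c4 = 5.
Column 5 now contains 5; hence r1c5 = 2.
5 is placed in row 3; hence r3c1 = 3.
4 is placed in row 3, so r3c3 = 2.
Row 5 now contains 3, which forces r5c1 = 5.

1 3 4 5 2 / 4 2 5 1 3 / 3 1 2 4 5 / 2 5 1 3 4 / 5 4 3 2 1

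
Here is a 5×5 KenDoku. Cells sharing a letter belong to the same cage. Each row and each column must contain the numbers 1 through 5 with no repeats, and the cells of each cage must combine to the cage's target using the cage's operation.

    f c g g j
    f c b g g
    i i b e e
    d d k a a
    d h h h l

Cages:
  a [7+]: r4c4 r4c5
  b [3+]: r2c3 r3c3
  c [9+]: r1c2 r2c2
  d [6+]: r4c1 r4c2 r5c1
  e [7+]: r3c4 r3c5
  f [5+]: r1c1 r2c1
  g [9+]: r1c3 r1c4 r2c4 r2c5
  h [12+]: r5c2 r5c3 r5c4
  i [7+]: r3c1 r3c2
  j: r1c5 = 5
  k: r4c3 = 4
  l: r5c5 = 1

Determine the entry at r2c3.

Cage j is a single given cell; hence r1c5 = 5.
Cage k is a single given cell; hence r4c3 = 4.
Cage l is a single given cell, leaving r5c5 = 1.
5 is placed in row 1, which forces r1c2 = 4.
Cage c's pair has sum 9; hence r2c2 = 5.
The two cells of cage a must have sum 7, leaving r4c4 = 5.
Cage a's pair has sum 7; hence r4c5 = 2.
5 is placed in column 2; hence r5c2 = 3.
3 is placed in row 5, leaving r5c3 = 5.
3 is placed in row 5, so r5c4 = 4.
Cage i's pair has sum 7; hence r3c1 = 5.
Column 2 now contains 3, which forces r3c2 = 2.
Row 3 already has 2, so r3c3 = 1.
Column 4 already has 4, which forces r3c4 = 3.
Cage e needs two cells with sum 7, so r3c5 = 4.
The 3 cells of cage d must have sum 6; hence r4c1 = 3.
Column 2 now contains 3, so r4c2 = 1.
3 is placed in row 5, which forces r5c1 = 2.
Column 1 now contains 2, which forces r1c1 = 1.
The 4 cells of cage g must have sum 9; hence r1c3 = 3.
Row 1 already has 1, which forces r1c4 = 2.
Column 1 now contains 2; hence r2c1 = 4.
Column 3 now contains 1, leaving r2c3 = 2.
Column 4 now contains 2, so r2c4 = 1.
4 is placed in column 5, which forces r2c5 = 3.
The full grid is 1 4 3 2 5 / 4 5 2 1 3 / 5 2 1 3 4 / 3 1 4 5 2 / 2 3 5 4 1.

2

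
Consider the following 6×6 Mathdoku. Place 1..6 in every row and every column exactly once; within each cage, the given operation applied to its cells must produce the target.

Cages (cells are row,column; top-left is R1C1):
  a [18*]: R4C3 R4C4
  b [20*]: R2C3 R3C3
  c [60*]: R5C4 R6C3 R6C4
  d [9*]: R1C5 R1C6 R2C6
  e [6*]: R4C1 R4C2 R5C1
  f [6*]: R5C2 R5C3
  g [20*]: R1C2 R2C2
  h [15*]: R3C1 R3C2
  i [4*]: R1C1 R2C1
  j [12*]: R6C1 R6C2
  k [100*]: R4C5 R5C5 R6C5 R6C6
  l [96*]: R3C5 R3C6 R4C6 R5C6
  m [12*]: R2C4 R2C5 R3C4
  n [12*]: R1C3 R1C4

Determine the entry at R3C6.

The 3 cells of cage d must have product 9, so R1C5 = 3.
The 3 cells of cage d must have product 9, which forces R1C6 = 1.
Cage d needs product 9, which forces R2C6 = 3.
Cage k needs product 100, so R6C6 = 5.
Row 1 already has 1, which forces R1C1 = 4.
Row 1 already has 4, leaving R1C2 = 5.
The two cells of cage i must have product 4, which forces R2C1 = 1.
Column 2 now contains 5; hence R2C2 = 4.
Row 2 already has 4, which forces R2C3 = 5.
Column 2 now contains 5, leaving R3C2 = 3.
Column 3 now contains 5; hence R3C3 = 4.
Cage l needs product 96, which forces R3C5 = 2.
Row 3 already has 4, which forces R3C6 = 6.
Cage c has product 60, which forces R5C4 = 5.
Cage m has product 12, so R2C4 = 2.
2 is placed in column 5, leaving R2C5 = 6.
Row 3 now contains 3, which forces R3C1 = 5.
Row 3 already has 6, which forces R3C4 = 1.
Cage e needs product 6, which forces R4C2 = 1.
Cage k has product 100, so R4C5 = 5.
Cage n's pair has product 12, so R1C3 = 2.
Column 4 now contains 2, leaving R1C4 = 6.
6 is placed in column 4, leaving R4C4 = 3.
Column 3 already has 2, so R6C3 = 3.
6 is placed in column 4, so R6C4 = 4.
Row 6 now contains 4, which forces R6C5 = 1.
3 is placed in row 4, so R4C1 = 2.
3 is placed in row 4, leaving R4C3 = 6.
Row 4 already has 2, which forces R4C6 = 4.
Cage e has product 6, so R5C1 = 3.
Cage f's pair has product 6; hence R5C2 = 6.
Column 3 now contains 3, leaving R5C3 = 1.
Column 5 already has 1, which forces R5C5 = 4.
Column 6 now contains 4; hence R5C6 = 2.
2 is placed in column 1; hence R6C1 = 6.
Column 2 already has 6; hence R6C2 = 2.
The full grid is 4 5 2 6 3 1 / 1 4 5 2 6 3 / 5 3 4 1 2 6 / 2 1 6 3 5 4 / 3 6 1 5 4 2 / 6 2 3 4 1 5.

6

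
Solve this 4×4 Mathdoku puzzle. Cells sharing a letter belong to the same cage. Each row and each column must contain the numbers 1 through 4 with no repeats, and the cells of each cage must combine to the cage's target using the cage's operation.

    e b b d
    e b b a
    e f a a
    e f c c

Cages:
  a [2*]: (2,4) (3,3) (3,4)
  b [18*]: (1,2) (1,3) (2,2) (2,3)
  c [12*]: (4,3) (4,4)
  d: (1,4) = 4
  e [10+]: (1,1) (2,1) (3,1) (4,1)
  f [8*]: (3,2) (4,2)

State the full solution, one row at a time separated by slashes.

2 1 3 4 / 4 3 2 1 / 3 4 1 2 / 1 2 4 3

D is a freebie; hence (1,4) = 4.
Cage a needs product 2, which forces (2,4) = 1.
Cage a has product 2, so (3,3) = 1.
The 3 cells of cage a must have product 2, which forces (3,4) = 2.
Column 4 now contains 4, which forces (4,4) = 3.
The 4 cells of cage b must have product 18, leaving (1,2) = 1.
The 4 cells of cage b must have product 18, which forces (1,3) = 3.
Cage b needs product 18; hence (2,2) = 3.
The 4 cells of cage b must have product 18; hence (2,3) = 2.
Row 3 already has 2, which forces (3,2) = 4.
The two cells of cage f must have product 8; hence (4,2) = 2.
Row 4 already has 3, which forces (4,3) = 4.
Row 1 now contains 3, which forces (1,1) = 2.
2 is placed in row 2, so (2,1) = 4.
Row 3 already has 4, so (3,1) = 3.
Row 4 already has 4, so (4,1) = 1.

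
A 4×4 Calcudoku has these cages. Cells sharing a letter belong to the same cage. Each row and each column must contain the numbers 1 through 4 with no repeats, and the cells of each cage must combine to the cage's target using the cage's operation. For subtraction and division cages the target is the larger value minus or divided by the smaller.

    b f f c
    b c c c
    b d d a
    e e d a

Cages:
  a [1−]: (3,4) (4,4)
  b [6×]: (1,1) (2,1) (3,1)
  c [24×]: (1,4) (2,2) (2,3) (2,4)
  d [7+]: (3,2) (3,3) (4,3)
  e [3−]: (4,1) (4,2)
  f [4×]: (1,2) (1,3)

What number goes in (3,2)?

Column 1 needs a 4, and only (4,1) is open for it.
Row 4 now contains 4, leaving (4,2) = 1.
1 is placed in column 2, which forces (1,2) = 4.
Cage f needs two cells with product 4, which forces (1,3) = 1.
Column 3 now contains 1, leaving (3,3) = 3.
3 is placed in column 3, which forces (4,3) = 2.
Row 4 now contains 2, which forces (4,4) = 3.
3 is placed in column 4, leaving (1,4) = 2.
Cage c needs product 24, which forces (2,2) = 3.
Column 3 now contains 2, so (2,3) = 4.
The 4 cells of cage c must have product 24, leaving (2,4) = 1.
Row 3 now contains 3, leaving (3,2) = 2.
2 is placed in column 4, which forces (3,4) = 4.
Row 1 already has 2, leaving (1,1) = 3.
Row 2 now contains 1, which forces (2,1) = 2.
2 is placed in row 3, leaving (3,1) = 1.
The full grid is 3 4 1 2 / 2 3 4 1 / 1 2 3 4 / 4 1 2 3.

2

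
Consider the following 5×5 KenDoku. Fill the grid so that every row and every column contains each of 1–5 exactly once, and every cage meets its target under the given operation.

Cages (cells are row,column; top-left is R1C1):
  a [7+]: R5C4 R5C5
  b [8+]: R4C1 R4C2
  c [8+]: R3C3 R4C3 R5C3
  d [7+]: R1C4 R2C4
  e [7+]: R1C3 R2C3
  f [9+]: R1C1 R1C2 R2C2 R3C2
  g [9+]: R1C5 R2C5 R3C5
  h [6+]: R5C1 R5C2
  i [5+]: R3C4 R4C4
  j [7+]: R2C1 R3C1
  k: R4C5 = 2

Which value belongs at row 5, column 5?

Cage k is a single given cell, so R4C5 = 2.
Column 5 needs a 4, and only R5C5 is open for it.
Cage a needs two cells with sum 7, leaving R5C4 = 3.
In row 5, 2 can only go at R5C3, so R5C3 = 2.
In row 4, 4 can only go at R4C4, so R4C4 = 4.
4 is placed in column 4, which forces R3C4 = 1.
Row 3 already has 1, so R3C3 = 5.
5 is placed in row 3, so R3C5 = 3.
Cage c has sum 8; hence R4C3 = 1.
In column 1, 4 can only go at R3C1, so R3C1 = 4.
The two cells of cage j must have sum 7, leaving R2C1 = 3.
Row 2 already has 3, leaving R2C3 = 4.
Row 3 now contains 4; hence R3C2 = 2.
Column 1 now contains 3; hence R4C1 = 5.
Row 4 now contains 5; hence R4C2 = 3.
Column 1 already has 5, so R5C1 = 1.
Row 5 now contains 1, which forces R5C2 = 5.
Column 1 now contains 1, leaving R1C1 = 2.
Cage f has sum 9, so R1C2 = 4.
Column 3 already has 4, which forces R1C3 = 3.
Row 1 already has 2, which forces R1C4 = 5.
Row 1 now contains 5, so R1C5 = 1.
4 is placed in row 2, leaving R2C2 = 1.
Column 4 now contains 5; hence R2C4 = 2.
1 is placed in column 5, so R2C5 = 5.
Completed grid: 2 4 3 5 1 / 3 1 4 2 5 / 4 2 5 1 3 / 5 3 1 4 2 / 1 5 2 3 4.

4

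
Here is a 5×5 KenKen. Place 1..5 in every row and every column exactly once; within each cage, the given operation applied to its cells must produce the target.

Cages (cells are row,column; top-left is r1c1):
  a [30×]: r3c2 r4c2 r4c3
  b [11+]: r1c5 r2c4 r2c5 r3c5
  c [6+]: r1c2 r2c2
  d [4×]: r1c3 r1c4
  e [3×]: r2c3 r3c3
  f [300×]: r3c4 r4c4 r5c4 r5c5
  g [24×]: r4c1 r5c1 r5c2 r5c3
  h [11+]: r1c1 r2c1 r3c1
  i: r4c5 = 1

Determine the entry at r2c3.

3

I is a freebie, leaving r4c5 = 1.
The 4 cells of cage f must have product 300, leaving r5c5 = 5.
Cage b has sum 11, which forces r2c4 = 2.
The only place for 3 in row 1 is r1c5.
3 is placed in column 5, leaving r2c5 = 4.
Cage b needs sum 11, leaving r3c5 = 2.
Cage h needs sum 11, so r1c1 = 2.
Row 2 now contains 4; hence r2c1 = 5.
5 is placed in row 2, which forces r2c2 = 1.
Row 2 now contains 1; hence r2c3 = 3.
The 3 cells of cage h must have sum 11, which forces r3c1 = 4.
Column 3 now contains 3; hence r3c3 = 1.
4 is placed in column 1, so r4c1 = 3.
3 is placed in column 1; hence r5c1 = 1.
1 is placed in column 2; hence r1c2 = 5.
Column 3 already has 1, which forces r1c3 = 4.
Cage d's pair has product 4, which forces r1c4 = 1.
Cage a has product 30, which forces r3c2 = 3.
3 is placed in row 3, so r3c4 = 5.
Column 2 now contains 5; hence r4c2 = 2.
2 is placed in row 4; hence r4c3 = 5.
5 is placed in column 4, which forces r4c4 = 4.
Column 2 now contains 2; hence r5c2 = 4.
Column 3 already has 4, leaving r5c3 = 2.
Column 4 already has 4, so r5c4 = 3.
Completed grid: 2 5 4 1 3 / 5 1 3 2 4 / 4 3 1 5 2 / 3 2 5 4 1 / 1 4 2 3 5.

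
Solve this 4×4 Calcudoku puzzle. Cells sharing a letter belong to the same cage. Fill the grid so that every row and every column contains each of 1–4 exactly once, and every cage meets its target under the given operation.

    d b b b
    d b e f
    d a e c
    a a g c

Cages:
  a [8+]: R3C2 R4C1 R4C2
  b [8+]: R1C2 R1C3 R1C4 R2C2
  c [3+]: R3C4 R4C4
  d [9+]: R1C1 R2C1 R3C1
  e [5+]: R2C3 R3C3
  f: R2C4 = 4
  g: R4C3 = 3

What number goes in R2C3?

1

Cage f is a single given cell, leaving R2C4 = 4.
Cage g is given, leaving R4C3 = 3.
The two cells of cage e must have sum 5; hence R2C3 = 1.
The two cells of cage e must have sum 5, leaving R3C3 = 4.
The 3 cells of cage d must have sum 9, which forces R1C1 = 4.
Column 3 already has 4, which forces R1C3 = 2.
1 is placed in row 2, leaving R2C2 = 2.
Column 2 now contains 2, so R3C2 = 3.
3 is placed in column 2, which forces R1C2 = 1.
The 4 cells of cage b must have sum 8, which forces R1C4 = 3.
2 is placed in row 2, leaving R2C1 = 3.
Row 3 already has 3, leaving R3C1 = 2.
Row 3 now contains 2, which forces R3C4 = 1.
The 3 cells of cage a must have sum 8, so R4C1 = 1.
The 3 cells of cage a must have sum 8; hence R4C2 = 4.
Column 4 now contains 1, so R4C4 = 2.
Completed grid: 4 1 2 3 / 3 2 1 4 / 2 3 4 1 / 1 4 3 2.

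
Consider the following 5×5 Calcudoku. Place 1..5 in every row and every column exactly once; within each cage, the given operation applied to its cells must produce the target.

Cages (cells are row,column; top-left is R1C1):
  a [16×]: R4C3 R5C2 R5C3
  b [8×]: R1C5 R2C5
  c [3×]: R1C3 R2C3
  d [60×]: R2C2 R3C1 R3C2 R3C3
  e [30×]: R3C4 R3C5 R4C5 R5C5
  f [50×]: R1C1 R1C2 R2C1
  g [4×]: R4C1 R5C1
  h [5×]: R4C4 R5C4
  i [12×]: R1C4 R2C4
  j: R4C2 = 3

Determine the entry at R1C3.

Cage f needs product 50; hence R1C1 = 2.
Cage f needs product 50, so R1C2 = 5.
2 is placed in row 1, leaving R1C5 = 4.
The 3 cells of cage f must have product 50, leaving R2C1 = 5.
Column 5 already has 4; hence R2C5 = 2.
Cage j is given, leaving R4C2 = 3.
4 is placed in row 1, so R1C4 = 3.
Cage i's pair has product 12, leaving R2C4 = 4.
Cage d needs product 60, which forces R3C1 = 3.
The 4 cells of cage d must have product 60, which forces R3C3 = 5.
The 4 cells of cage e must have product 30, so R3C4 = 2.
Row 3 already has 5, so R3C5 = 1.
1 is placed in column 5, which forces R4C5 = 5.
5 is placed in column 5, leaving R5C5 = 3.
Row 1 already has 3; hence R1C3 = 1.
4 is placed in row 2, leaving R2C2 = 1.
The two cells of cage c must have product 3, so R2C3 = 3.
Row 3 now contains 1; hence R3C2 = 4.
Row 4 now contains 5, so R4C4 = 1.
Column 2 now contains 4, so R5C2 = 2.
1 is placed in column 3; hence R5C3 = 4.
Cage h needs two cells with product 5, so R5C4 = 5.
1 is placed in row 4, which forces R4C1 = 4.
Column 3 already has 4, leaving R4C3 = 2.
4 is placed in row 5, leaving R5C1 = 1.
The full grid is 2 5 1 3 4 / 5 1 3 4 2 / 3 4 5 2 1 / 4 3 2 1 5 / 1 2 4 5 3.

1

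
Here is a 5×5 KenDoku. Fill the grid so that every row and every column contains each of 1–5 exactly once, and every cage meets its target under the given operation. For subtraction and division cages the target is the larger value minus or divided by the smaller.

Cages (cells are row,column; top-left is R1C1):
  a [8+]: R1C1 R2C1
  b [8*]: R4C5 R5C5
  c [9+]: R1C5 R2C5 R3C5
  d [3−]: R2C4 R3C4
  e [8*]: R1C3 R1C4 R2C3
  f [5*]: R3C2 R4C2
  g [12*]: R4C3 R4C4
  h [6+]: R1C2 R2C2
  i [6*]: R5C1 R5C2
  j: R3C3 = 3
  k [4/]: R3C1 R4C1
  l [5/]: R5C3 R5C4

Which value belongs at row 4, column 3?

4

Cage j is given, leaving R3C3 = 3.
Column 3 already has 3, so R4C3 = 4.
4 is placed in row 4; hence R4C4 = 3.
4 is placed in row 4, leaving R4C5 = 2.
2 is placed in column 5, which forces R5C5 = 4.
The 3 cells of cage e must have product 8, leaving R1C4 = 4.
The two cells of cage k must have quotient 4, so R3C1 = 4.
4 is placed in row 4, which forces R4C1 = 1.
1 is placed in row 4, so R4C2 = 5.
Cage h's pair has sum 6, which forces R1C2 = 2.
Row 1 already has 2, which forces R1C3 = 1.
Cage h needs two cells with sum 6; hence R2C2 = 4.
Column 3 already has 1, leaving R2C3 = 2.
2 is placed in row 2, so R2C4 = 5.
5 is placed in column 2, which forces R3C2 = 1.
5 is placed in column 4, which forces R3C4 = 2.
Row 3 now contains 1; hence R3C5 = 5.
Column 2 now contains 2, so R5C2 = 3.
Column 3 already has 1; hence R5C3 = 5.
5 is placed in column 4, so R5C4 = 1.
Cage a needs two cells with sum 8, so R1C1 = 5.
Column 5 already has 5, leaving R1C5 = 3.
5 is placed in row 2, leaving R2C1 = 3.
Cage c needs sum 9, which forces R2C5 = 1.
3 is placed in row 5, which forces R5C1 = 2.
The full grid is 5 2 1 4 3 / 3 4 2 5 1 / 4 1 3 2 5 / 1 5 4 3 2 / 2 3 5 1 4.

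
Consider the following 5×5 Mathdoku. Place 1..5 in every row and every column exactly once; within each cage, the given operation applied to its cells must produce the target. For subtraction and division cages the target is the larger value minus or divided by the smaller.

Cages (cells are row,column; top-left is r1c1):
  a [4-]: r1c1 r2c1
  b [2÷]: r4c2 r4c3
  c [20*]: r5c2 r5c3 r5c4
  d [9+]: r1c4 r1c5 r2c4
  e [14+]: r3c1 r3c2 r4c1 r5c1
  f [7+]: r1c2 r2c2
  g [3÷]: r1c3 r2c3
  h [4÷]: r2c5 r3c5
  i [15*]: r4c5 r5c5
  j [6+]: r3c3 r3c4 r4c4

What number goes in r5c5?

Row 5 needs a 2, and only r5c1 is open for it.
Row 5 needs a 3, and only r5c5 is open for it.
Column 5 already has 3, leaving r4c5 = 5.
The only place for 5 in column 3 is r5c3.
Column 3 needs a 4, and only r4c3 is open for it.
Row 4 already has 4, so r4c1 = 3.
The two cells of cage b must have quotient 2, so r4c2 = 2.
Row 4 already has 2, which forces r4c4 = 1.
1 is placed in column 4; hence r5c4 = 4.
Row 5 already has 4, so r5c2 = 1.
Row 2 needs a 2, and only r2c4 is open for it.
Cage j needs sum 6; hence r3c3 = 2.
Column 4 already has 2; hence r3c4 = 3.
Column 4 already has 3, which forces r1c4 = 5.
Cage d needs sum 9, which forces r1c5 = 2.
Row 1 now contains 5, which forces r1c1 = 1.
Row 1 now contains 1; hence r1c3 = 3.
Cage a's pair has difference 4, which forces r2c1 = 5.
Column 3 already has 3; hence r2c3 = 1.
Row 2 already has 1, which forces r2c5 = 4.
Column 1 now contains 5; hence r3c1 = 4.
4 is placed in row 3, so r3c2 = 5.
4 is placed in column 5, leaving r3c5 = 1.
Row 1 now contains 3, leaving r1c2 = 4.
4 is placed in row 2, leaving r2c2 = 3.
Completed grid: 1 4 3 5 2 / 5 3 1 2 4 / 4 5 2 3 1 / 3 2 4 1 5 / 2 1 5 4 3.

3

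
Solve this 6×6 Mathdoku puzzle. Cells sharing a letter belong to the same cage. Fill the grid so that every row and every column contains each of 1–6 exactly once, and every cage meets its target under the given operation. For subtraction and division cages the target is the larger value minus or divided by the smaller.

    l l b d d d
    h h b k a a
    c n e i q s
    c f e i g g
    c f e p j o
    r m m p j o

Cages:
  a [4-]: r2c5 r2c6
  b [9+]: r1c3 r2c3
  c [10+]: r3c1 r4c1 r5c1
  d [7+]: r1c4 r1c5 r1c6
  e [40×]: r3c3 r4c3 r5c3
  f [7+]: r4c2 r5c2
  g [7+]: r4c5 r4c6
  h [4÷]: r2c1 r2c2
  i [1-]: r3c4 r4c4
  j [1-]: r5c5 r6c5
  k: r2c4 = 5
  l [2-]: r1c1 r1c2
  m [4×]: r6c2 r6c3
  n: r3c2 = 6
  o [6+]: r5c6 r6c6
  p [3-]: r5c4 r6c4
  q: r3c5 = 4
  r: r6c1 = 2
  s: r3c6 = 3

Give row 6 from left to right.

K is a freebie, so r2c4 = 5.
N is a freebie; hence r3c2 = 6.
Cage q is a single given cell, leaving r3c5 = 4.
Cage s is given; hence r3c6 = 3.
Cage r is a single given cell, so r6c1 = 2.
The only place for 3 in row 2 is r2c3.
Cage b needs two cells with sum 9; hence r1c3 = 6.
The only place for 1 in column 3 is r6c3.
Row 6 already has 1, leaving r6c2 = 4.
Row 6 now contains 4, so r6c6 = 5.
The two cells of cage h must have quotient 4, so r2c1 = 4.
Column 2 already has 4, so r2c2 = 1.
The two cells of cage o must have sum 6; hence r5c6 = 1.
The 3 cells of cage c must have sum 10, leaving r3c1 = 1.
Row 3 now contains 1; hence r3c4 = 2.
2 is placed in row 3, so r3c3 = 5.
Row 5 needs a 4, and only r5c3 is open for it.
Column 3 already has 4, which forces r4c3 = 2.
Row 4 now contains 2, leaving r4c2 = 5.
Cage f needs two cells with sum 7, which forces r5c2 = 2.
Row 5 now contains 2, so r5c5 = 5.
The two cells of cage l must have difference 2, so r1c1 = 5.
Column 2 already has 5, leaving r1c2 = 3.
Cage j's pair has difference 1; hence r6c5 = 6.
Column 5 already has 6, which forces r2c5 = 2.
The two cells of cage a must have difference 4, which forces r2c6 = 6.
6 is placed in column 6, which forces r4c6 = 4.
Cage p needs two cells with difference 3, which forces r5c4 = 6.
Row 6 now contains 6, leaving r6c4 = 3.
Cage d needs sum 7; hence r1c4 = 4.
2 is placed in column 5, which forces r1c5 = 1.
4 is placed in column 6, so r1c6 = 2.
The 3 cells of cage c must have sum 10, so r4c1 = 6.
Column 4 now contains 3, leaving r4c4 = 1.
Cage g's pair has sum 7, leaving r4c5 = 3.
Row 5 now contains 6; hence r5c1 = 3.
Filled in: 5 3 6 4 1 2 / 4 1 3 5 2 6 / 1 6 5 2 4 3 / 6 5 2 1 3 4 / 3 2 4 6 5 1 / 2 4 1 3 6 5.

2 4 1 3 6 5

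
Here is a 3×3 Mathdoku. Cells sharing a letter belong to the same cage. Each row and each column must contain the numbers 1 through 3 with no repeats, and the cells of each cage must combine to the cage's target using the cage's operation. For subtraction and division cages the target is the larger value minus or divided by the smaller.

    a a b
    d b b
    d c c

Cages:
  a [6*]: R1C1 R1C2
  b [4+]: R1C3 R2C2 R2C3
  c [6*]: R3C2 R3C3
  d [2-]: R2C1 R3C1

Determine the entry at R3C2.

The 3 cells of cage b must have sum 4, so R1C3 = 1.
Cage b has sum 4, which forces R2C2 = 1.
Cage b needs sum 4; hence R2C3 = 2.
Column 3 already has 2, so R3C3 = 3.
Row 2 now contains 1, leaving R2C1 = 3.
Row 3 already has 3, leaving R3C1 = 1.
Row 3 already has 3; hence R3C2 = 2.
Column 1 already has 3, which forces R1C1 = 2.
Column 2 already has 2; hence R1C2 = 3.
Completed grid: 2 3 1 / 3 1 2 / 1 2 3.

2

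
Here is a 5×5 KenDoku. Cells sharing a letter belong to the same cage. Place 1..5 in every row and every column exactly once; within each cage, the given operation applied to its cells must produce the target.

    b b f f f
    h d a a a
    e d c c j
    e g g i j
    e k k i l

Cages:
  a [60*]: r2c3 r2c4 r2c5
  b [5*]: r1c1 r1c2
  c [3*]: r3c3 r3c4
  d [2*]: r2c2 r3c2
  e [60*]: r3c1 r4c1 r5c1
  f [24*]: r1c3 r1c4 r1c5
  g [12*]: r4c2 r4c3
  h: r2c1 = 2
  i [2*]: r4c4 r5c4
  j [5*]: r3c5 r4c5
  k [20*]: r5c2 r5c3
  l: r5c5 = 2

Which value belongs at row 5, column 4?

1

Cage h is given, leaving r2c1 = 2.
2 is placed in row 2, so r2c2 = 1.
Column 2 already has 1, so r3c2 = 2.
Cage l is a single given cell, so r5c5 = 2.
Cage b's pair has product 5; hence r1c1 = 1.
Column 2 already has 1, leaving r1c2 = 5.
The two cells of cage i must have product 2, which forces r4c4 = 2.
Column 2 already has 5; hence r5c2 = 4.
Row 5 now contains 4, leaving r5c3 = 5.
Row 5 now contains 2; hence r5c4 = 1.
Cage f has product 24, leaving r1c3 = 2.
The two cells of cage c must have product 3, leaving r3c3 = 1.
Column 4 now contains 1; hence r3c4 = 3.
1 is placed in row 3, so r3c5 = 5.
Column 2 now contains 4, so r4c2 = 3.
Cage g needs two cells with product 12; hence r4c3 = 4.
Column 5 already has 5, leaving r4c5 = 1.
5 is placed in row 5, so r5c1 = 3.
Column 4 now contains 3, leaving r1c4 = 4.
The 3 cells of cage f must have product 24, so r1c5 = 3.
Column 3 now contains 4; hence r2c3 = 3.
Cage a has product 60, leaving r2c4 = 5.
The 3 cells of cage a must have product 60, which forces r2c5 = 4.
5 is placed in row 3, leaving r3c1 = 4.
4 is placed in row 4, leaving r4c1 = 5.
Completed grid: 1 5 2 4 3 / 2 1 3 5 4 / 4 2 1 3 5 / 5 3 4 2 1 / 3 4 5 1 2.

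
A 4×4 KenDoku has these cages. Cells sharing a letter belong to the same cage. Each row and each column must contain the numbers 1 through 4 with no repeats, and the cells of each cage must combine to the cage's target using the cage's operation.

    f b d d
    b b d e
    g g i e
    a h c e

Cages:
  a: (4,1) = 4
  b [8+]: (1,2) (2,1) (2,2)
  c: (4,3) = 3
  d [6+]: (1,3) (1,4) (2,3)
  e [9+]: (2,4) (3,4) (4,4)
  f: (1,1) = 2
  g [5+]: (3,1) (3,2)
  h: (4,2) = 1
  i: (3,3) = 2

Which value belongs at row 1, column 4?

1

Cage f is a single given cell; hence (1,1) = 2.
I is a freebie; hence (3,3) = 2.
Cage a is given; hence (4,1) = 4.
Cage h is a single given cell, which forces (4,2) = 1.
C is a freebie, leaving (4,3) = 3.
Row 4 now contains 3, which forces (4,4) = 2.
Cage d needs sum 6, which forces (1,3) = 4.
Cage d needs sum 6, leaving (1,4) = 1.
Column 3 now contains 3; hence (2,3) = 1.
The two cells of cage g must have sum 5; hence (3,1) = 1.
Cage g needs two cells with sum 5, leaving (3,2) = 4.
4 is placed in row 3; hence (3,4) = 3.
4 is placed in row 1; hence (1,2) = 3.
1 is placed in row 2, which forces (2,1) = 3.
The 3 cells of cage b must have sum 8, leaving (2,2) = 2.
Column 4 now contains 3, so (2,4) = 4.
Completed grid: 2 3 4 1 / 3 2 1 4 / 1 4 2 3 / 4 1 3 2.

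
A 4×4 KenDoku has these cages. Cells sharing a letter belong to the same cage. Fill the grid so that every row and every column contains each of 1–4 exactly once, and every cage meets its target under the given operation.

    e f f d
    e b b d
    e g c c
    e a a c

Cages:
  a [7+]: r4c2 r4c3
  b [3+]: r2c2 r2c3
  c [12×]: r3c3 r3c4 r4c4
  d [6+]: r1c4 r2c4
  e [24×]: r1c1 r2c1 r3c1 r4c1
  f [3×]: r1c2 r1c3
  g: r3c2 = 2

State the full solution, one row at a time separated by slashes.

4 3 1 2 / 3 1 2 4 / 1 2 4 3 / 2 4 3 1

Cage g is given, leaving r3c2 = 2.
2 is placed in column 2, so r2c2 = 1.
The two cells of cage b must have sum 3, leaving r2c3 = 2.
Row 2 already has 2, which forces r2c4 = 4.
Column 2 already has 1, leaving r1c2 = 3.
The two cells of cage f must have product 3, so r1c3 = 1.
4 is placed in column 4, leaving r1c4 = 2.
4 is placed in row 2, leaving r2c1 = 3.
The 3 cells of cage c must have product 12, which forces r3c3 = 4.
Column 2 now contains 3, leaving r4c2 = 4.
Column 3 now contains 4; hence r4c3 = 3.
3 is placed in row 4, leaving r4c4 = 1.
Row 1 now contains 2, leaving r1c1 = 4.
Row 3 now contains 4; hence r3c1 = 1.
Column 4 now contains 1, so r3c4 = 3.
Row 4 now contains 1, leaving r4c1 = 2.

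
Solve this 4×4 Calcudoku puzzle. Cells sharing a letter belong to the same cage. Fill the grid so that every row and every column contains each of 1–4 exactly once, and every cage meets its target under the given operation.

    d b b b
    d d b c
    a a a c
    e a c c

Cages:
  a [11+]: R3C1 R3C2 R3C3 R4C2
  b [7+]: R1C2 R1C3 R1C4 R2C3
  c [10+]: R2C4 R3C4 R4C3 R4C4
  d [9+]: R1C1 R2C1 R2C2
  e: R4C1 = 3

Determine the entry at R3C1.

1

The 4 cells of cage b must have sum 7, so R2C3 = 1.
Cage e is given, so R4C1 = 3.
The 3 cells of cage d must have sum 9; hence R2C2 = 3.
Cage c has sum 10, which forces R3C4 = 3.
The 4 cells of cage c must have sum 10, which forces R4C4 = 1.
The 4 cells of cage b must have sum 7, which forces R1C2 = 1.
Cage b needs sum 7, so R1C3 = 3.
Column 4 already has 1, leaving R1C4 = 2.
Column 4 already has 2; hence R2C4 = 4.
1 is placed in column 2, which forces R3C2 = 2.
Row 3 now contains 2, so R3C3 = 4.
Cage a has sum 11, so R4C2 = 4.
4 is placed in column 3; hence R4C3 = 2.
2 is placed in row 1; hence R1C1 = 4.
Row 2 now contains 4; hence R2C1 = 2.
Row 3 already has 4; hence R3C1 = 1.
Completed grid: 4 1 3 2 / 2 3 1 4 / 1 2 4 3 / 3 4 2 1.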